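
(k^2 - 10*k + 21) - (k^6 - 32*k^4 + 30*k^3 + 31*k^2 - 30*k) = -k^6 + 32*k^4 - 30*k^3 - 30*k^2 + 20*k + 21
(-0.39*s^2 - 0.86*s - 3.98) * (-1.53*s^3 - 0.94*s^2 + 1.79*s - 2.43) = 0.5967*s^5 + 1.6824*s^4 + 6.1997*s^3 + 3.1495*s^2 - 5.0344*s + 9.6714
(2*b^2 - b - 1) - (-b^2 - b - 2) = 3*b^2 + 1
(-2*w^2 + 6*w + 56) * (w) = -2*w^3 + 6*w^2 + 56*w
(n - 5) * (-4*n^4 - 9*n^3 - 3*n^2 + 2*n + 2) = -4*n^5 + 11*n^4 + 42*n^3 + 17*n^2 - 8*n - 10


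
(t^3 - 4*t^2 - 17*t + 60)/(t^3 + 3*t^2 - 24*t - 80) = (t - 3)/(t + 4)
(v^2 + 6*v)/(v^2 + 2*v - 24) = v/(v - 4)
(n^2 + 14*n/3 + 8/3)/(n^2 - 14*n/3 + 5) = (3*n^2 + 14*n + 8)/(3*n^2 - 14*n + 15)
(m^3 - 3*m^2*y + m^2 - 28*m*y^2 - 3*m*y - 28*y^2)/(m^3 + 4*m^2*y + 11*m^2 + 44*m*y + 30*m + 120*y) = (m^2 - 7*m*y + m - 7*y)/(m^2 + 11*m + 30)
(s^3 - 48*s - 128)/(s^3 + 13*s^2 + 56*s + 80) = (s - 8)/(s + 5)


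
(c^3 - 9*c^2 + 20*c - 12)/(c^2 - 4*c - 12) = (c^2 - 3*c + 2)/(c + 2)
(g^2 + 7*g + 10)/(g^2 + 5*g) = (g + 2)/g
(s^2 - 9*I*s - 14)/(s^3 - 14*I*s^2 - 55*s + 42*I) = (s - 2*I)/(s^2 - 7*I*s - 6)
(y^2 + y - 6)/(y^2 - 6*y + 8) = (y + 3)/(y - 4)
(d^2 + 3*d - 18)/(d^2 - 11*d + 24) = (d + 6)/(d - 8)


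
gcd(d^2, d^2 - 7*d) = d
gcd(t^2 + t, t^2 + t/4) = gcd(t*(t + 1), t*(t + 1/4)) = t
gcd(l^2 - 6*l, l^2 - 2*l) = l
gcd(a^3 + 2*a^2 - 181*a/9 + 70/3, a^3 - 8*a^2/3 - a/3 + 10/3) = a - 5/3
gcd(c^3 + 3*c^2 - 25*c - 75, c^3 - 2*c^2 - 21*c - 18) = c + 3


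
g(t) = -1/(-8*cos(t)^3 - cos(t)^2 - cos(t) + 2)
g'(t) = -(-24*sin(t)*cos(t)^2 - 2*sin(t)*cos(t) - sin(t))/(-8*cos(t)^3 - cos(t)^2 - cos(t) + 2)^2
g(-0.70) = 0.34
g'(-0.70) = -1.24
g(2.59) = -0.14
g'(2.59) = 0.18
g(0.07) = 0.13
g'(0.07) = 0.03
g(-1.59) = -0.50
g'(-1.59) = -0.24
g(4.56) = -0.46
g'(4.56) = -0.27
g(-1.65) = -0.48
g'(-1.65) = -0.23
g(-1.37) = -0.59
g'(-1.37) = -0.80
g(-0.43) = 0.17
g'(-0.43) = -0.29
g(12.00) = 0.23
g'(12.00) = -0.56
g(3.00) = -0.10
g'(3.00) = 0.03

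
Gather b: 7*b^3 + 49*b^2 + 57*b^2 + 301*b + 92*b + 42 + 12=7*b^3 + 106*b^2 + 393*b + 54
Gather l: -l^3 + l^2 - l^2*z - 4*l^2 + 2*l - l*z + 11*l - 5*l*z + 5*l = -l^3 + l^2*(-z - 3) + l*(18 - 6*z)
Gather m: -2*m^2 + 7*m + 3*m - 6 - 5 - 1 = -2*m^2 + 10*m - 12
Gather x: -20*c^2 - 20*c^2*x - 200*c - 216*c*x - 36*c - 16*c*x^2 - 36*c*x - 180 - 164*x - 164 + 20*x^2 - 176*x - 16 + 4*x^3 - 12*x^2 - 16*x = -20*c^2 - 236*c + 4*x^3 + x^2*(8 - 16*c) + x*(-20*c^2 - 252*c - 356) - 360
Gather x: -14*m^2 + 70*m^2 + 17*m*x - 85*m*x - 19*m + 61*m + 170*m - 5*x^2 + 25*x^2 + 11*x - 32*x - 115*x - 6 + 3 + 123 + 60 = 56*m^2 + 212*m + 20*x^2 + x*(-68*m - 136) + 180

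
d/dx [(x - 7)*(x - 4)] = 2*x - 11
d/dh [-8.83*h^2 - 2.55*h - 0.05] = -17.66*h - 2.55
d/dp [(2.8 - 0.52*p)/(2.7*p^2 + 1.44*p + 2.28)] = (1.404*p^2 - 15.12*p - 5.2176)/(7.29*p^4 + 7.776*p^3 + 14.3856*p^2 + 6.5664*p + 5.1984)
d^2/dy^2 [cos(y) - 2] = -cos(y)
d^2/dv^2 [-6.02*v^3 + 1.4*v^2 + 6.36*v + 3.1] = 2.8 - 36.12*v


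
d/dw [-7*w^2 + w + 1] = 1 - 14*w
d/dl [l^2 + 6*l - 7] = 2*l + 6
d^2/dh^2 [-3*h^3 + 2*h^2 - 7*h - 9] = 4 - 18*h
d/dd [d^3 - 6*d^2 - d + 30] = 3*d^2 - 12*d - 1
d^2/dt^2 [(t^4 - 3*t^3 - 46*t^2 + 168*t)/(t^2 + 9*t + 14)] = 2*(t^3 + 6*t^2 + 12*t - 88)/(t^3 + 6*t^2 + 12*t + 8)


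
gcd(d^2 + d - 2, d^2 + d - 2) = d^2 + d - 2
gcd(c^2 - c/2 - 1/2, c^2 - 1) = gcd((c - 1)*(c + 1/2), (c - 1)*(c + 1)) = c - 1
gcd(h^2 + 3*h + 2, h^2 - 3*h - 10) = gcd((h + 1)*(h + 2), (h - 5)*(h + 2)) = h + 2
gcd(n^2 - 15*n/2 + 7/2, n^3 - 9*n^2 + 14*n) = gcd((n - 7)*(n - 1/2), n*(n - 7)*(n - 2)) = n - 7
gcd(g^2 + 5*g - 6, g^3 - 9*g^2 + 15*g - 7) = g - 1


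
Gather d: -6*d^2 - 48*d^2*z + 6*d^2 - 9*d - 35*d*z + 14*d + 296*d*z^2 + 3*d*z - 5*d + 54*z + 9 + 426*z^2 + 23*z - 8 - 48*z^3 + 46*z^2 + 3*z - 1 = -48*d^2*z + d*(296*z^2 - 32*z) - 48*z^3 + 472*z^2 + 80*z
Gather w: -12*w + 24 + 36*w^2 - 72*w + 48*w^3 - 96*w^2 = 48*w^3 - 60*w^2 - 84*w + 24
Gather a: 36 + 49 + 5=90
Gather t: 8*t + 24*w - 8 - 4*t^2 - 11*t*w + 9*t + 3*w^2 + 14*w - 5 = -4*t^2 + t*(17 - 11*w) + 3*w^2 + 38*w - 13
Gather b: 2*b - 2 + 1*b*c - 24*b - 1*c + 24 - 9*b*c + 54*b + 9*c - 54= b*(32 - 8*c) + 8*c - 32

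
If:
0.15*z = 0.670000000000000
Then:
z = 4.47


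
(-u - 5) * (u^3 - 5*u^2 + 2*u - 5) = -u^4 + 23*u^2 - 5*u + 25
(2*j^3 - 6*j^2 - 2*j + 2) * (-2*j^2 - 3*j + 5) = -4*j^5 + 6*j^4 + 32*j^3 - 28*j^2 - 16*j + 10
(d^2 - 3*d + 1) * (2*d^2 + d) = 2*d^4 - 5*d^3 - d^2 + d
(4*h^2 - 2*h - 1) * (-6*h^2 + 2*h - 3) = -24*h^4 + 20*h^3 - 10*h^2 + 4*h + 3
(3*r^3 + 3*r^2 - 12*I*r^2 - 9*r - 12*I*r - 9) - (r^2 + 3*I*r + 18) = 3*r^3 + 2*r^2 - 12*I*r^2 - 9*r - 15*I*r - 27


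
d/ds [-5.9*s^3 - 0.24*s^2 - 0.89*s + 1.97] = -17.7*s^2 - 0.48*s - 0.89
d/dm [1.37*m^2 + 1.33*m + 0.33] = 2.74*m + 1.33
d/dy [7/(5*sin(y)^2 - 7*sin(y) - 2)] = 7*(7 - 10*sin(y))*cos(y)/(-5*sin(y)^2 + 7*sin(y) + 2)^2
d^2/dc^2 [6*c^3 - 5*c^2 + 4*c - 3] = 36*c - 10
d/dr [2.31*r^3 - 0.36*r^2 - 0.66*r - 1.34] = 6.93*r^2 - 0.72*r - 0.66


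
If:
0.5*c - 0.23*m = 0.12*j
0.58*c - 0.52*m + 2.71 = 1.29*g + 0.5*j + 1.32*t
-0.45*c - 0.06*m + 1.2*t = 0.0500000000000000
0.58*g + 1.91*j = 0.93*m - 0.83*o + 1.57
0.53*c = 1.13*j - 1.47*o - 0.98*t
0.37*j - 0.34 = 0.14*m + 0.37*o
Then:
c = 2.84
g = -1.03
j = 3.13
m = 4.54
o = 0.49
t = 1.33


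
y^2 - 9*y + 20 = (y - 5)*(y - 4)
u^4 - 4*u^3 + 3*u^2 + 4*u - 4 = (u - 2)^2*(u - 1)*(u + 1)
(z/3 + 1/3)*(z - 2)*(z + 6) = z^3/3 + 5*z^2/3 - 8*z/3 - 4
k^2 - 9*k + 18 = (k - 6)*(k - 3)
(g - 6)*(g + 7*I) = g^2 - 6*g + 7*I*g - 42*I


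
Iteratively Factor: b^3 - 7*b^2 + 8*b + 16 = (b - 4)*(b^2 - 3*b - 4) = (b - 4)^2*(b + 1)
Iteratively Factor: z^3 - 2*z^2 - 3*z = (z + 1)*(z^2 - 3*z) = z*(z + 1)*(z - 3)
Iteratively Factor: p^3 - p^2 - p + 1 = (p - 1)*(p^2 - 1) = (p - 1)*(p + 1)*(p - 1)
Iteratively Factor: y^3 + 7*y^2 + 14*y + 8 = (y + 2)*(y^2 + 5*y + 4) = (y + 2)*(y + 4)*(y + 1)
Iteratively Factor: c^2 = (c)*(c)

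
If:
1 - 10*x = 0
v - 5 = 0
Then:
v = 5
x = 1/10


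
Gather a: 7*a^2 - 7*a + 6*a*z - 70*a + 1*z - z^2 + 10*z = 7*a^2 + a*(6*z - 77) - z^2 + 11*z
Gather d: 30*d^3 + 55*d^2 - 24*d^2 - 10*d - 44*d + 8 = 30*d^3 + 31*d^2 - 54*d + 8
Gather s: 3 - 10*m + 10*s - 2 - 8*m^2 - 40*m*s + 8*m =-8*m^2 - 2*m + s*(10 - 40*m) + 1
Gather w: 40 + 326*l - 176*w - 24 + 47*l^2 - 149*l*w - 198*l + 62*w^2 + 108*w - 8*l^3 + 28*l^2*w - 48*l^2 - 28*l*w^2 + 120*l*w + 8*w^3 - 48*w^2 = -8*l^3 - l^2 + 128*l + 8*w^3 + w^2*(14 - 28*l) + w*(28*l^2 - 29*l - 68) + 16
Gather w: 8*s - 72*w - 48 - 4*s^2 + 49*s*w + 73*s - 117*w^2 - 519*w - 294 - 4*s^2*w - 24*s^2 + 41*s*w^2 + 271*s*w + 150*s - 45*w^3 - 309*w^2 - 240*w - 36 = -28*s^2 + 231*s - 45*w^3 + w^2*(41*s - 426) + w*(-4*s^2 + 320*s - 831) - 378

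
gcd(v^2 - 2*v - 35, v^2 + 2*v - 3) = 1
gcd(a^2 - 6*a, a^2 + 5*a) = a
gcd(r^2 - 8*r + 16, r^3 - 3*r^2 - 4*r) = r - 4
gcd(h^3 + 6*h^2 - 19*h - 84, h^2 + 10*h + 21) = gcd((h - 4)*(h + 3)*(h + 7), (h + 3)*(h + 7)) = h^2 + 10*h + 21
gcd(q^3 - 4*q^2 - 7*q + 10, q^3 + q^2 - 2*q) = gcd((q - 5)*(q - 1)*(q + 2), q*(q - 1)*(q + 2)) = q^2 + q - 2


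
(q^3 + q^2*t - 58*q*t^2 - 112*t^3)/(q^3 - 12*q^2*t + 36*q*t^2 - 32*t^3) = (q^2 + 9*q*t + 14*t^2)/(q^2 - 4*q*t + 4*t^2)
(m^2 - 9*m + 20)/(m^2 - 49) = (m^2 - 9*m + 20)/(m^2 - 49)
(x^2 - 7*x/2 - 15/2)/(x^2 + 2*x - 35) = (x + 3/2)/(x + 7)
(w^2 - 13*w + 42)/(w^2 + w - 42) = (w - 7)/(w + 7)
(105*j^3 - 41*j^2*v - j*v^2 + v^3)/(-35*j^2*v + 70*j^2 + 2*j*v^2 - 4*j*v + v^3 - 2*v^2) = (-3*j + v)/(v - 2)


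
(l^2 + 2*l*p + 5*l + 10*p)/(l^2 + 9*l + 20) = (l + 2*p)/(l + 4)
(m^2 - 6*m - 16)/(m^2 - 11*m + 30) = (m^2 - 6*m - 16)/(m^2 - 11*m + 30)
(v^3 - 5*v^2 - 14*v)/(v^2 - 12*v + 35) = v*(v + 2)/(v - 5)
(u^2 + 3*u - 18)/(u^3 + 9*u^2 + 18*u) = (u - 3)/(u*(u + 3))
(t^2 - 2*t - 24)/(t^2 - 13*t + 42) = (t + 4)/(t - 7)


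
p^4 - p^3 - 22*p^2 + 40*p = p*(p - 4)*(p - 2)*(p + 5)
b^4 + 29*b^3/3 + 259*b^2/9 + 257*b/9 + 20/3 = (b + 1/3)*(b + 4/3)*(b + 3)*(b + 5)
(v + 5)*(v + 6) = v^2 + 11*v + 30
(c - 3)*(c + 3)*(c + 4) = c^3 + 4*c^2 - 9*c - 36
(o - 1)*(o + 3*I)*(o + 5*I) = o^3 - o^2 + 8*I*o^2 - 15*o - 8*I*o + 15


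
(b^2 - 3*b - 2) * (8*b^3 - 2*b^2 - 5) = 8*b^5 - 26*b^4 - 10*b^3 - b^2 + 15*b + 10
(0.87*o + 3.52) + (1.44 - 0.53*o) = 0.34*o + 4.96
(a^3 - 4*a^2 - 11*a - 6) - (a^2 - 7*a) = a^3 - 5*a^2 - 4*a - 6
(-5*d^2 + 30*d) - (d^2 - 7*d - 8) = -6*d^2 + 37*d + 8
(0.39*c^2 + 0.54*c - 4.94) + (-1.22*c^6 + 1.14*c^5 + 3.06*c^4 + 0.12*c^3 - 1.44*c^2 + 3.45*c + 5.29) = -1.22*c^6 + 1.14*c^5 + 3.06*c^4 + 0.12*c^3 - 1.05*c^2 + 3.99*c + 0.35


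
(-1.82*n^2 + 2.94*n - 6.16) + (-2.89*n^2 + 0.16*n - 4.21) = -4.71*n^2 + 3.1*n - 10.37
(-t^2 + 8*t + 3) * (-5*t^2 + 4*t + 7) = 5*t^4 - 44*t^3 + 10*t^2 + 68*t + 21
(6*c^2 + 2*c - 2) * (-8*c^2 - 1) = -48*c^4 - 16*c^3 + 10*c^2 - 2*c + 2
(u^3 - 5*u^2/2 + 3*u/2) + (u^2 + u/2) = u^3 - 3*u^2/2 + 2*u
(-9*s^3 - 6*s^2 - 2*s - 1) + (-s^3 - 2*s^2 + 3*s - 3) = -10*s^3 - 8*s^2 + s - 4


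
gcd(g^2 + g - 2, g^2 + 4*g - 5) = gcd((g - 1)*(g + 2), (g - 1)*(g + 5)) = g - 1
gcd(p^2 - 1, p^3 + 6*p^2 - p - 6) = p^2 - 1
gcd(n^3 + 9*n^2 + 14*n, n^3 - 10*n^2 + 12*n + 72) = n + 2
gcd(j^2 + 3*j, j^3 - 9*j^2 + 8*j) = j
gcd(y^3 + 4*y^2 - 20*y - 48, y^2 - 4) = y + 2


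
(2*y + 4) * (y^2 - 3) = 2*y^3 + 4*y^2 - 6*y - 12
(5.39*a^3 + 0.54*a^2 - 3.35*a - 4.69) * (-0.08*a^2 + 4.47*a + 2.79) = -0.4312*a^5 + 24.0501*a^4 + 17.7199*a^3 - 13.0927*a^2 - 30.3108*a - 13.0851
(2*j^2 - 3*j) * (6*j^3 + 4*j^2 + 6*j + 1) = 12*j^5 - 10*j^4 - 16*j^2 - 3*j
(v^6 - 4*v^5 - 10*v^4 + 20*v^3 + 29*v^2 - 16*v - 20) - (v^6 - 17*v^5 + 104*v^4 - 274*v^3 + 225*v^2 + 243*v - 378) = 13*v^5 - 114*v^4 + 294*v^3 - 196*v^2 - 259*v + 358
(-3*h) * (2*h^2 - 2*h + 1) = -6*h^3 + 6*h^2 - 3*h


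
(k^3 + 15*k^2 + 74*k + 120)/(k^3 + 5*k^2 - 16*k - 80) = (k + 6)/(k - 4)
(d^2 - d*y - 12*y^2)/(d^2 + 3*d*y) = (d - 4*y)/d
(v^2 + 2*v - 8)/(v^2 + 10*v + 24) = (v - 2)/(v + 6)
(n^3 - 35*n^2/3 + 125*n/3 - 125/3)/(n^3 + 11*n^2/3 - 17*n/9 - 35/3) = 3*(n^2 - 10*n + 25)/(3*n^2 + 16*n + 21)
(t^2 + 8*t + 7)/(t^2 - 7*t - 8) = (t + 7)/(t - 8)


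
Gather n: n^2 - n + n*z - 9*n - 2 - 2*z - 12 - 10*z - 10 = n^2 + n*(z - 10) - 12*z - 24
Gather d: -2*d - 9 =-2*d - 9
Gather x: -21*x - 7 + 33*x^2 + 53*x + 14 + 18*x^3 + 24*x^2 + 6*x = 18*x^3 + 57*x^2 + 38*x + 7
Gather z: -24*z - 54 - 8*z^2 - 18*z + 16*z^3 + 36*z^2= 16*z^3 + 28*z^2 - 42*z - 54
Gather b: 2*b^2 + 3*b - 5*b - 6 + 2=2*b^2 - 2*b - 4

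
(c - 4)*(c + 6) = c^2 + 2*c - 24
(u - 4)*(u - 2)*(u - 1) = u^3 - 7*u^2 + 14*u - 8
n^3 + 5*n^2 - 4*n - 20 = (n - 2)*(n + 2)*(n + 5)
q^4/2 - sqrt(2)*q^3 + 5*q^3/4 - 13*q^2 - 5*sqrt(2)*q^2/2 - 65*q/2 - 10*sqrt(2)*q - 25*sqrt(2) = (q/2 + sqrt(2)/2)*(q + 5/2)*(q - 5*sqrt(2))*(q + 2*sqrt(2))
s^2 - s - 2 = (s - 2)*(s + 1)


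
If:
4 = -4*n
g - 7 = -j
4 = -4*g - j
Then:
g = -11/3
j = 32/3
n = -1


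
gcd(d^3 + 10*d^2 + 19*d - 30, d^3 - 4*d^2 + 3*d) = d - 1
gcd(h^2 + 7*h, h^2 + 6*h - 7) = h + 7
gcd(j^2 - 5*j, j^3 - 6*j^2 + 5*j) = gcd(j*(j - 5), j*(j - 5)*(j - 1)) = j^2 - 5*j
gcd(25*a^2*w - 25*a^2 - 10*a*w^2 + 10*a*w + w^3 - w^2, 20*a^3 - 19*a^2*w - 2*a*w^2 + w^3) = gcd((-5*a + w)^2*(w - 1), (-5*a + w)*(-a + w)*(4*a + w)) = -5*a + w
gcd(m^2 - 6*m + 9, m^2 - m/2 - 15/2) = m - 3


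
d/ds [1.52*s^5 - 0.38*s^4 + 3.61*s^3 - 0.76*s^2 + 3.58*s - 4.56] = 7.6*s^4 - 1.52*s^3 + 10.83*s^2 - 1.52*s + 3.58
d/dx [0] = 0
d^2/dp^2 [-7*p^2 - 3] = -14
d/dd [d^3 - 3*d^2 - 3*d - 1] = 3*d^2 - 6*d - 3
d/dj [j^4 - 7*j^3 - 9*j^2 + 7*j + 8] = 4*j^3 - 21*j^2 - 18*j + 7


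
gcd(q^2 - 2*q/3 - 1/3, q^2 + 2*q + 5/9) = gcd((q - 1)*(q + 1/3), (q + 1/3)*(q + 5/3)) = q + 1/3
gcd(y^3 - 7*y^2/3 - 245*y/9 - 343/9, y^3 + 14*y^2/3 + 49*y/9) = y^2 + 14*y/3 + 49/9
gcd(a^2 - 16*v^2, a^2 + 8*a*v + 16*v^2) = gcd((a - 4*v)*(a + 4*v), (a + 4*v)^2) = a + 4*v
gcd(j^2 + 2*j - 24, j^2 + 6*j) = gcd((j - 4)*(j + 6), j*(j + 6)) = j + 6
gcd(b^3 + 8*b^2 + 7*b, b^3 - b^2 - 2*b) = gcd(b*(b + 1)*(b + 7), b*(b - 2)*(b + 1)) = b^2 + b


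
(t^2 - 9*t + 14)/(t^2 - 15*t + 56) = (t - 2)/(t - 8)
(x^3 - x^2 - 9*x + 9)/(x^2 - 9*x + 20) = (x^3 - x^2 - 9*x + 9)/(x^2 - 9*x + 20)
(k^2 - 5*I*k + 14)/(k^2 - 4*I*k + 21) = (k + 2*I)/(k + 3*I)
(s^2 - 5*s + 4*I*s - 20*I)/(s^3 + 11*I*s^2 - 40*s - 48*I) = (s - 5)/(s^2 + 7*I*s - 12)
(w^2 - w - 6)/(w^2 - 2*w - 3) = (w + 2)/(w + 1)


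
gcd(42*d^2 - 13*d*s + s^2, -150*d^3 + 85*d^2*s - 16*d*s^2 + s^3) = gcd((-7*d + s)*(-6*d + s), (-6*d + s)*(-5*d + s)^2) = -6*d + s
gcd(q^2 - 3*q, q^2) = q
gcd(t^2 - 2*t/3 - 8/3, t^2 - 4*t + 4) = t - 2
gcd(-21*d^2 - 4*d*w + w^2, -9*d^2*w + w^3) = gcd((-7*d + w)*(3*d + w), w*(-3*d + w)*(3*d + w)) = 3*d + w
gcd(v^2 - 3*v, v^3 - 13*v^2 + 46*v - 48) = v - 3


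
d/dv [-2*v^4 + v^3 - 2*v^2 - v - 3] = -8*v^3 + 3*v^2 - 4*v - 1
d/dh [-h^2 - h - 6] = -2*h - 1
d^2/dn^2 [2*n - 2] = 0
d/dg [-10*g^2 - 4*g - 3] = -20*g - 4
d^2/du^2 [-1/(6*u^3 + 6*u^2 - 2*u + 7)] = 4*(3*(3*u + 1)*(6*u^3 + 6*u^2 - 2*u + 7) - 2*(9*u^2 + 6*u - 1)^2)/(6*u^3 + 6*u^2 - 2*u + 7)^3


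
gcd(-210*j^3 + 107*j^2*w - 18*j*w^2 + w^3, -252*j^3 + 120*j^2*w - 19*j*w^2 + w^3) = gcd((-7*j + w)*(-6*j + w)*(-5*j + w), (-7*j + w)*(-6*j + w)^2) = 42*j^2 - 13*j*w + w^2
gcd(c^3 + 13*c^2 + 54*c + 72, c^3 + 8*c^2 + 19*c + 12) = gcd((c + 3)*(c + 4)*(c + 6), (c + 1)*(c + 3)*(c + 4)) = c^2 + 7*c + 12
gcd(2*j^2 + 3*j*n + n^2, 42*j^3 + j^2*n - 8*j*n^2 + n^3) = 2*j + n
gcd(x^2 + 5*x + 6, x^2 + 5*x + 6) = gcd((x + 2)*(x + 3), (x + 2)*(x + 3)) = x^2 + 5*x + 6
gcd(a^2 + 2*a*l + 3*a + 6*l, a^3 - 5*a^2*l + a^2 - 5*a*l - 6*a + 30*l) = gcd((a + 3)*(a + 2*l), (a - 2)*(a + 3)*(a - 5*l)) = a + 3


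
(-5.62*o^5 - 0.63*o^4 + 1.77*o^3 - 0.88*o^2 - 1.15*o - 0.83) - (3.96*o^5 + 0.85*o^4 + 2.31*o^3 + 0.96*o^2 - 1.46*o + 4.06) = -9.58*o^5 - 1.48*o^4 - 0.54*o^3 - 1.84*o^2 + 0.31*o - 4.89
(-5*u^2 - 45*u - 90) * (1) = -5*u^2 - 45*u - 90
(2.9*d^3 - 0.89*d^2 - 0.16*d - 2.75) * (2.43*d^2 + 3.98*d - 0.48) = 7.047*d^5 + 9.3793*d^4 - 5.323*d^3 - 6.8921*d^2 - 10.8682*d + 1.32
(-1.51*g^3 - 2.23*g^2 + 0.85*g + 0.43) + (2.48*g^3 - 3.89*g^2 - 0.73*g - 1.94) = 0.97*g^3 - 6.12*g^2 + 0.12*g - 1.51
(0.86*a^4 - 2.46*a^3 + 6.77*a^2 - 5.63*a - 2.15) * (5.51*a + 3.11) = 4.7386*a^5 - 10.88*a^4 + 29.6521*a^3 - 9.9666*a^2 - 29.3558*a - 6.6865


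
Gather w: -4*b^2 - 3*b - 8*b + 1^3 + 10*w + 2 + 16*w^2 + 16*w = -4*b^2 - 11*b + 16*w^2 + 26*w + 3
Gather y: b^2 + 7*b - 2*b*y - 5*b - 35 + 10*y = b^2 + 2*b + y*(10 - 2*b) - 35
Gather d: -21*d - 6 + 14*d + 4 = -7*d - 2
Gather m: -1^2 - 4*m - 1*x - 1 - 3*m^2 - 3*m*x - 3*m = -3*m^2 + m*(-3*x - 7) - x - 2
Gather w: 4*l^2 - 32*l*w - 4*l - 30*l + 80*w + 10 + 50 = 4*l^2 - 34*l + w*(80 - 32*l) + 60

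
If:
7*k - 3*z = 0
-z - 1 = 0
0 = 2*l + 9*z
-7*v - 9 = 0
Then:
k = -3/7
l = 9/2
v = -9/7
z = -1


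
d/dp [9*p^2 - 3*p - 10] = 18*p - 3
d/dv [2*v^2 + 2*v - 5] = 4*v + 2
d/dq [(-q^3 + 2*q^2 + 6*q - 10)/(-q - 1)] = (2*q^3 + q^2 - 4*q - 16)/(q^2 + 2*q + 1)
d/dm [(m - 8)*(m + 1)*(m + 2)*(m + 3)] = 4*m^3 - 6*m^2 - 74*m - 82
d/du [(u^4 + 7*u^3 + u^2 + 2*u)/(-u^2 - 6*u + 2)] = (-2*u^5 - 25*u^4 - 76*u^3 + 38*u^2 + 4*u + 4)/(u^4 + 12*u^3 + 32*u^2 - 24*u + 4)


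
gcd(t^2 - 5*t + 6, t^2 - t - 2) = t - 2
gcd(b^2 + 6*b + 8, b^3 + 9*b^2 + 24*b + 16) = b + 4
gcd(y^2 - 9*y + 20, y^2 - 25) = y - 5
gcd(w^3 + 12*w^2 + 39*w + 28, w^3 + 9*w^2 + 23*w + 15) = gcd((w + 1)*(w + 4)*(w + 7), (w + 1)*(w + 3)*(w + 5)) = w + 1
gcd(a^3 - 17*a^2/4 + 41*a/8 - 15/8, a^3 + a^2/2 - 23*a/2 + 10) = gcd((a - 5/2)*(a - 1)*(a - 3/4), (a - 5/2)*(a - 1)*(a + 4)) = a^2 - 7*a/2 + 5/2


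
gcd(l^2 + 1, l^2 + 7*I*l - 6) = l + I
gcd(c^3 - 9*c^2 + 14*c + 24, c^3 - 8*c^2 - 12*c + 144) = c - 6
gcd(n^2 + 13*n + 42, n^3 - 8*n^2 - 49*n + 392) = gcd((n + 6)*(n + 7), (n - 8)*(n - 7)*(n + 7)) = n + 7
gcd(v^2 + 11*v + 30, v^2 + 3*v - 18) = v + 6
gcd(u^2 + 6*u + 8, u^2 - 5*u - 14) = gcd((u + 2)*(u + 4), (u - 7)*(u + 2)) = u + 2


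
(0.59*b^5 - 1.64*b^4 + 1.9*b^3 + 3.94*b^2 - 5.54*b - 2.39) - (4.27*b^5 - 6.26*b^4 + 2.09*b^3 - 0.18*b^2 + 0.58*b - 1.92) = -3.68*b^5 + 4.62*b^4 - 0.19*b^3 + 4.12*b^2 - 6.12*b - 0.47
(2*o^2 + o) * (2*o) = 4*o^3 + 2*o^2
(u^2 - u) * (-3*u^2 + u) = -3*u^4 + 4*u^3 - u^2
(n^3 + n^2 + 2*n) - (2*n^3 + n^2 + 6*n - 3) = -n^3 - 4*n + 3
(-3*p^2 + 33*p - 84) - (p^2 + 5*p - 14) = -4*p^2 + 28*p - 70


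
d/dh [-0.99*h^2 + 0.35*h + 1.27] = 0.35 - 1.98*h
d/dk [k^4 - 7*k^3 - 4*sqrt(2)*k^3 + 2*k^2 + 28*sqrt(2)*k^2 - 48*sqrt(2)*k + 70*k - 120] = 4*k^3 - 21*k^2 - 12*sqrt(2)*k^2 + 4*k + 56*sqrt(2)*k - 48*sqrt(2) + 70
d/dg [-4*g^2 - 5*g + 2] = -8*g - 5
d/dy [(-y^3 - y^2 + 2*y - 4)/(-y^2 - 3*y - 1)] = (y^4 + 6*y^3 + 8*y^2 - 6*y - 14)/(y^4 + 6*y^3 + 11*y^2 + 6*y + 1)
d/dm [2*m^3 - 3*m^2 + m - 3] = 6*m^2 - 6*m + 1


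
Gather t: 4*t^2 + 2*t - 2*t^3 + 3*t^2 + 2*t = -2*t^3 + 7*t^2 + 4*t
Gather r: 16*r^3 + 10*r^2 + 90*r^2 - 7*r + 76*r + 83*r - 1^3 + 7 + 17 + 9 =16*r^3 + 100*r^2 + 152*r + 32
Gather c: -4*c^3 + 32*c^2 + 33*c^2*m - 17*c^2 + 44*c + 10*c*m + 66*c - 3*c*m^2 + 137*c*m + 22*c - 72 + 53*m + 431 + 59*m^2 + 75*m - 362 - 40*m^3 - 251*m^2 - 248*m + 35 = -4*c^3 + c^2*(33*m + 15) + c*(-3*m^2 + 147*m + 132) - 40*m^3 - 192*m^2 - 120*m + 32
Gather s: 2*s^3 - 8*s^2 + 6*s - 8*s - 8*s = 2*s^3 - 8*s^2 - 10*s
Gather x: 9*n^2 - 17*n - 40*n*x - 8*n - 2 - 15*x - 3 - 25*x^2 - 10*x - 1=9*n^2 - 25*n - 25*x^2 + x*(-40*n - 25) - 6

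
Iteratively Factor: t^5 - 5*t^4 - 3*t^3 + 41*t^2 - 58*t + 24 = (t - 2)*(t^4 - 3*t^3 - 9*t^2 + 23*t - 12) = (t - 2)*(t - 1)*(t^3 - 2*t^2 - 11*t + 12) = (t - 2)*(t - 1)*(t + 3)*(t^2 - 5*t + 4) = (t - 2)*(t - 1)^2*(t + 3)*(t - 4)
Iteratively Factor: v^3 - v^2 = (v - 1)*(v^2) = v*(v - 1)*(v)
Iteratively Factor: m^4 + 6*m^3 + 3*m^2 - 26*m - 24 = (m + 4)*(m^3 + 2*m^2 - 5*m - 6) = (m + 1)*(m + 4)*(m^2 + m - 6) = (m + 1)*(m + 3)*(m + 4)*(m - 2)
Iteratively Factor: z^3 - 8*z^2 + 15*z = (z - 5)*(z^2 - 3*z) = (z - 5)*(z - 3)*(z)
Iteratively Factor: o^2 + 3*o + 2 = (o + 2)*(o + 1)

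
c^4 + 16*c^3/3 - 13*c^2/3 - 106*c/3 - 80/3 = (c - 8/3)*(c + 1)*(c + 2)*(c + 5)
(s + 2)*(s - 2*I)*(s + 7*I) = s^3 + 2*s^2 + 5*I*s^2 + 14*s + 10*I*s + 28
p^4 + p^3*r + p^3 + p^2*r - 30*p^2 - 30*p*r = p*(p - 5)*(p + 6)*(p + r)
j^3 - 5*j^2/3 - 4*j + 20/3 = (j - 2)*(j - 5/3)*(j + 2)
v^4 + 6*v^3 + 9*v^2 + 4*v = v*(v + 1)^2*(v + 4)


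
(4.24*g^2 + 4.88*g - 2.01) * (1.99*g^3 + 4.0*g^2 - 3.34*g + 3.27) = 8.4376*g^5 + 26.6712*g^4 + 1.3585*g^3 - 10.4744*g^2 + 22.671*g - 6.5727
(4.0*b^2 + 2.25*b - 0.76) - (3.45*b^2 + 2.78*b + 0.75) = 0.55*b^2 - 0.53*b - 1.51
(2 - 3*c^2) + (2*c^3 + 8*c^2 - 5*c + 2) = 2*c^3 + 5*c^2 - 5*c + 4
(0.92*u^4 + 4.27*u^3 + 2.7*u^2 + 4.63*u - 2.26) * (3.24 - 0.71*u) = -0.6532*u^5 - 0.0508999999999991*u^4 + 11.9178*u^3 + 5.4607*u^2 + 16.6058*u - 7.3224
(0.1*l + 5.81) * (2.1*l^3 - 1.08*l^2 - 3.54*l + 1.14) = 0.21*l^4 + 12.093*l^3 - 6.6288*l^2 - 20.4534*l + 6.6234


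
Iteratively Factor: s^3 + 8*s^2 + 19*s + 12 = (s + 3)*(s^2 + 5*s + 4) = (s + 3)*(s + 4)*(s + 1)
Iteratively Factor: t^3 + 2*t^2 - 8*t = (t - 2)*(t^2 + 4*t) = t*(t - 2)*(t + 4)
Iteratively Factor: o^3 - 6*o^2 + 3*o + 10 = (o + 1)*(o^2 - 7*o + 10) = (o - 2)*(o + 1)*(o - 5)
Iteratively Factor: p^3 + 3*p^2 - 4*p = (p - 1)*(p^2 + 4*p) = (p - 1)*(p + 4)*(p)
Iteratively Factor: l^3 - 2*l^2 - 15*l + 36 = (l + 4)*(l^2 - 6*l + 9) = (l - 3)*(l + 4)*(l - 3)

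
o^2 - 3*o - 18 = (o - 6)*(o + 3)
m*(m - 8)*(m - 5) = m^3 - 13*m^2 + 40*m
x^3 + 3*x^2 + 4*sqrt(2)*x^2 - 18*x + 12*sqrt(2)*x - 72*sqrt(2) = (x - 3)*(x + 6)*(x + 4*sqrt(2))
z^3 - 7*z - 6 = (z - 3)*(z + 1)*(z + 2)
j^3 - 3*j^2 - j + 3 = (j - 3)*(j - 1)*(j + 1)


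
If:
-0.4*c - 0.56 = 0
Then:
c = -1.40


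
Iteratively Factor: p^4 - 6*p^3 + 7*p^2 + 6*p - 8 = (p - 4)*(p^3 - 2*p^2 - p + 2) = (p - 4)*(p - 2)*(p^2 - 1) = (p - 4)*(p - 2)*(p + 1)*(p - 1)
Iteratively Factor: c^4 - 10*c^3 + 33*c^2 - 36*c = (c - 3)*(c^3 - 7*c^2 + 12*c) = c*(c - 3)*(c^2 - 7*c + 12) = c*(c - 3)^2*(c - 4)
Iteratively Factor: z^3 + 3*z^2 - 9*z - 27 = (z + 3)*(z^2 - 9) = (z + 3)^2*(z - 3)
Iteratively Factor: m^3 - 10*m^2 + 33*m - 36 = (m - 3)*(m^2 - 7*m + 12) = (m - 3)^2*(m - 4)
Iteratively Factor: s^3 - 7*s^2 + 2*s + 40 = (s - 4)*(s^2 - 3*s - 10) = (s - 4)*(s + 2)*(s - 5)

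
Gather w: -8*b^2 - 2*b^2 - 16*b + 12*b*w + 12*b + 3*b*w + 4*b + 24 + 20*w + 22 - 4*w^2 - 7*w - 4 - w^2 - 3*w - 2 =-10*b^2 - 5*w^2 + w*(15*b + 10) + 40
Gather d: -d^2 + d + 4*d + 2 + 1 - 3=-d^2 + 5*d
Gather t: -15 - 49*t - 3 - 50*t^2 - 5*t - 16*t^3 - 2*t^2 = -16*t^3 - 52*t^2 - 54*t - 18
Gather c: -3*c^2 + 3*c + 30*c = -3*c^2 + 33*c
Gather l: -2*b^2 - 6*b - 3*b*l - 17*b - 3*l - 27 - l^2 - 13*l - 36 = -2*b^2 - 23*b - l^2 + l*(-3*b - 16) - 63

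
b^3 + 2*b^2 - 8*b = b*(b - 2)*(b + 4)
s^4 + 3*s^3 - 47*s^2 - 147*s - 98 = (s - 7)*(s + 1)*(s + 2)*(s + 7)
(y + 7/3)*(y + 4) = y^2 + 19*y/3 + 28/3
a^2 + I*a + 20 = (a - 4*I)*(a + 5*I)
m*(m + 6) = m^2 + 6*m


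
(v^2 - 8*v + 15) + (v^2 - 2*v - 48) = 2*v^2 - 10*v - 33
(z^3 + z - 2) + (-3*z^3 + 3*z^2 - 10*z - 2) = -2*z^3 + 3*z^2 - 9*z - 4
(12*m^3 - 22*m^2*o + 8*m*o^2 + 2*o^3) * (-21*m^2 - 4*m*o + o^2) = -252*m^5 + 414*m^4*o - 68*m^3*o^2 - 96*m^2*o^3 + 2*o^5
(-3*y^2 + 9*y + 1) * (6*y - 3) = -18*y^3 + 63*y^2 - 21*y - 3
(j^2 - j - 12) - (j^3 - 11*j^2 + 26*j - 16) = -j^3 + 12*j^2 - 27*j + 4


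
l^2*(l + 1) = l^3 + l^2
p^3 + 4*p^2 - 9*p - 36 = (p - 3)*(p + 3)*(p + 4)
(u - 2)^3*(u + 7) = u^4 + u^3 - 30*u^2 + 76*u - 56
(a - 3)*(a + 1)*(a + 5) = a^3 + 3*a^2 - 13*a - 15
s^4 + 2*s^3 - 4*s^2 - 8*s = s*(s - 2)*(s + 2)^2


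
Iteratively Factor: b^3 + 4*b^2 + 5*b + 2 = (b + 1)*(b^2 + 3*b + 2) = (b + 1)*(b + 2)*(b + 1)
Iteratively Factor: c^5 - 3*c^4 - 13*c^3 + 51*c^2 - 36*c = (c - 3)*(c^4 - 13*c^2 + 12*c) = c*(c - 3)*(c^3 - 13*c + 12) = c*(c - 3)^2*(c^2 + 3*c - 4) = c*(c - 3)^2*(c - 1)*(c + 4)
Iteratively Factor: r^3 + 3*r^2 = (r + 3)*(r^2) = r*(r + 3)*(r)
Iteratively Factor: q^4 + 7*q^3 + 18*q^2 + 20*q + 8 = (q + 2)*(q^3 + 5*q^2 + 8*q + 4) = (q + 2)^2*(q^2 + 3*q + 2) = (q + 2)^3*(q + 1)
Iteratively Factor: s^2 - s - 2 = (s - 2)*(s + 1)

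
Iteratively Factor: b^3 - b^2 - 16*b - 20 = (b + 2)*(b^2 - 3*b - 10) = (b - 5)*(b + 2)*(b + 2)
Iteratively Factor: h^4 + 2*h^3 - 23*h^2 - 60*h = (h + 4)*(h^3 - 2*h^2 - 15*h) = (h + 3)*(h + 4)*(h^2 - 5*h) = h*(h + 3)*(h + 4)*(h - 5)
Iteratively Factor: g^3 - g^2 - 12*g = (g - 4)*(g^2 + 3*g) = g*(g - 4)*(g + 3)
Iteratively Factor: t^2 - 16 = (t - 4)*(t + 4)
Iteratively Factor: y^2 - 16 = (y + 4)*(y - 4)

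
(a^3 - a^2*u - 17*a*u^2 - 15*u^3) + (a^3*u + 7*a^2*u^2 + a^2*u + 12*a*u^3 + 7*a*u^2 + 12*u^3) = a^3*u + a^3 + 7*a^2*u^2 + 12*a*u^3 - 10*a*u^2 - 3*u^3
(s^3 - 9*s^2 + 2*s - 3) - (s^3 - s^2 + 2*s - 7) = 4 - 8*s^2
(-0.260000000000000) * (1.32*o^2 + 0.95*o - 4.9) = -0.3432*o^2 - 0.247*o + 1.274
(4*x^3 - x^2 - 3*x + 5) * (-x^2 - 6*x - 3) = -4*x^5 - 23*x^4 - 3*x^3 + 16*x^2 - 21*x - 15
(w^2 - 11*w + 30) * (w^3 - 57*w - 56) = w^5 - 11*w^4 - 27*w^3 + 571*w^2 - 1094*w - 1680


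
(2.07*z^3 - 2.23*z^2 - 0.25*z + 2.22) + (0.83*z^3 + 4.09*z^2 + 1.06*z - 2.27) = 2.9*z^3 + 1.86*z^2 + 0.81*z - 0.0499999999999998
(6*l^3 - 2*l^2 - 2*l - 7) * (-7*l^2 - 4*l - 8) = -42*l^5 - 10*l^4 - 26*l^3 + 73*l^2 + 44*l + 56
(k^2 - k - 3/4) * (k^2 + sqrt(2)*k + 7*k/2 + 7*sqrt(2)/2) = k^4 + sqrt(2)*k^3 + 5*k^3/2 - 17*k^2/4 + 5*sqrt(2)*k^2/2 - 17*sqrt(2)*k/4 - 21*k/8 - 21*sqrt(2)/8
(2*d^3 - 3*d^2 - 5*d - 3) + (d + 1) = 2*d^3 - 3*d^2 - 4*d - 2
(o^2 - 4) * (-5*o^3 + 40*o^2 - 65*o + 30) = -5*o^5 + 40*o^4 - 45*o^3 - 130*o^2 + 260*o - 120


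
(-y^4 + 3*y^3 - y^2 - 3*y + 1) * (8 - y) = y^5 - 11*y^4 + 25*y^3 - 5*y^2 - 25*y + 8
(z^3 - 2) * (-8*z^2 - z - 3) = -8*z^5 - z^4 - 3*z^3 + 16*z^2 + 2*z + 6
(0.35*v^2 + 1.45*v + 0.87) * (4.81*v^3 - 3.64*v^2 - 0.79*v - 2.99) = 1.6835*v^5 + 5.7005*v^4 - 1.3698*v^3 - 5.3588*v^2 - 5.0228*v - 2.6013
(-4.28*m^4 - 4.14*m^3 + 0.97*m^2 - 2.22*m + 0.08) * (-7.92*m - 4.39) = 33.8976*m^5 + 51.578*m^4 + 10.4922*m^3 + 13.3241*m^2 + 9.1122*m - 0.3512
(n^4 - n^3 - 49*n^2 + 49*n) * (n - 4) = n^5 - 5*n^4 - 45*n^3 + 245*n^2 - 196*n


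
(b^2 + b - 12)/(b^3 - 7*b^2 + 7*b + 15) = (b + 4)/(b^2 - 4*b - 5)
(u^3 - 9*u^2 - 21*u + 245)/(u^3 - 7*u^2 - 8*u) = (-u^3 + 9*u^2 + 21*u - 245)/(u*(-u^2 + 7*u + 8))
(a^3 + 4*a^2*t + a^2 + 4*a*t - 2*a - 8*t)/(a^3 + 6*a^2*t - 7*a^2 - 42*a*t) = (a^3 + 4*a^2*t + a^2 + 4*a*t - 2*a - 8*t)/(a*(a^2 + 6*a*t - 7*a - 42*t))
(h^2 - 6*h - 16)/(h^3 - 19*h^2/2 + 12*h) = 2*(h + 2)/(h*(2*h - 3))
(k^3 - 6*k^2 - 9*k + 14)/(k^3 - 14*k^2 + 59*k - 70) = (k^2 + k - 2)/(k^2 - 7*k + 10)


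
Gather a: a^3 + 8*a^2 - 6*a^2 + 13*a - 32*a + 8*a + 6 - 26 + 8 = a^3 + 2*a^2 - 11*a - 12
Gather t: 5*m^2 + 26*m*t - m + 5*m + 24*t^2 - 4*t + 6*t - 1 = 5*m^2 + 4*m + 24*t^2 + t*(26*m + 2) - 1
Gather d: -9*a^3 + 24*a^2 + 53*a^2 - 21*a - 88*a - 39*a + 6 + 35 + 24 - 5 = -9*a^3 + 77*a^2 - 148*a + 60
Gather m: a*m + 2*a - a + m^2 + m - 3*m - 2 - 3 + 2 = a + m^2 + m*(a - 2) - 3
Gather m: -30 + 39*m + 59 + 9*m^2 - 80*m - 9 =9*m^2 - 41*m + 20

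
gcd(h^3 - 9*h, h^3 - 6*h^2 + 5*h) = h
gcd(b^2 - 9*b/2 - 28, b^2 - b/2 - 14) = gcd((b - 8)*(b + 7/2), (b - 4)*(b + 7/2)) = b + 7/2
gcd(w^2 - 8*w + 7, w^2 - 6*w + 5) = w - 1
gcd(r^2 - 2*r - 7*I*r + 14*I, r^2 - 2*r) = r - 2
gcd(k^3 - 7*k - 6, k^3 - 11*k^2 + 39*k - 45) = k - 3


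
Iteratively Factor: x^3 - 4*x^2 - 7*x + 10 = (x - 1)*(x^2 - 3*x - 10) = (x - 5)*(x - 1)*(x + 2)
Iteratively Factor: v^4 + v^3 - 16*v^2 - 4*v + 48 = (v + 2)*(v^3 - v^2 - 14*v + 24) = (v - 3)*(v + 2)*(v^2 + 2*v - 8) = (v - 3)*(v + 2)*(v + 4)*(v - 2)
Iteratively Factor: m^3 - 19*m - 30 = (m - 5)*(m^2 + 5*m + 6) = (m - 5)*(m + 2)*(m + 3)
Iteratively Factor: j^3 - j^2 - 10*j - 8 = (j + 2)*(j^2 - 3*j - 4) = (j - 4)*(j + 2)*(j + 1)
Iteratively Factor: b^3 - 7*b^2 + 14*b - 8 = (b - 4)*(b^2 - 3*b + 2) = (b - 4)*(b - 2)*(b - 1)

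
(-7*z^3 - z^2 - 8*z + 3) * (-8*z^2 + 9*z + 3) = 56*z^5 - 55*z^4 + 34*z^3 - 99*z^2 + 3*z + 9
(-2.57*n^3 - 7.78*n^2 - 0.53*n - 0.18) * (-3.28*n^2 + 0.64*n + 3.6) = 8.4296*n^5 + 23.8736*n^4 - 12.4928*n^3 - 27.7568*n^2 - 2.0232*n - 0.648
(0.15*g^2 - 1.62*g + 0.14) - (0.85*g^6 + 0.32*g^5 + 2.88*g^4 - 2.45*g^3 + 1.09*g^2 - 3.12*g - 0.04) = -0.85*g^6 - 0.32*g^5 - 2.88*g^4 + 2.45*g^3 - 0.94*g^2 + 1.5*g + 0.18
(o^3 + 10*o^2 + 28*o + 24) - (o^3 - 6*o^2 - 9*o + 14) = 16*o^2 + 37*o + 10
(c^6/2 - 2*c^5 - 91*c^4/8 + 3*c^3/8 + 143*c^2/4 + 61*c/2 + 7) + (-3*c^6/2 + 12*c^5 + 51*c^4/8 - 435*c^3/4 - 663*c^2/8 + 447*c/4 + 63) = -c^6 + 10*c^5 - 5*c^4 - 867*c^3/8 - 377*c^2/8 + 569*c/4 + 70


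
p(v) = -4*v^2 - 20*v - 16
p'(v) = -8*v - 20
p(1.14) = -44.00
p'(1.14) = -29.12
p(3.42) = -131.19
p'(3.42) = -47.36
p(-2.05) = 8.19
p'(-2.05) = -3.60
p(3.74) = -146.75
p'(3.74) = -49.92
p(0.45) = -25.81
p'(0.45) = -23.60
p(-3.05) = 7.79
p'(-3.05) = 4.40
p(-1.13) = 1.49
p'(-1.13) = -10.96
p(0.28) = -21.91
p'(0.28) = -22.24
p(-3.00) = 8.00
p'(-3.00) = 4.00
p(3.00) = -112.00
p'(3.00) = -44.00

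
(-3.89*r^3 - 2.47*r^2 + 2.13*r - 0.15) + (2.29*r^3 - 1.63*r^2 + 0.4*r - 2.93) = -1.6*r^3 - 4.1*r^2 + 2.53*r - 3.08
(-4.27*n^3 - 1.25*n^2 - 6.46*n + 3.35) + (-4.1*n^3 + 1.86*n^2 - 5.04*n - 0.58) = -8.37*n^3 + 0.61*n^2 - 11.5*n + 2.77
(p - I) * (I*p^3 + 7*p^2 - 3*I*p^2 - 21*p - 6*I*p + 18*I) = I*p^4 + 8*p^3 - 3*I*p^3 - 24*p^2 - 13*I*p^2 - 6*p + 39*I*p + 18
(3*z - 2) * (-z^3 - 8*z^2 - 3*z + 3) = -3*z^4 - 22*z^3 + 7*z^2 + 15*z - 6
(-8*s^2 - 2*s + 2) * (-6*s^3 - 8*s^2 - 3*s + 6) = 48*s^5 + 76*s^4 + 28*s^3 - 58*s^2 - 18*s + 12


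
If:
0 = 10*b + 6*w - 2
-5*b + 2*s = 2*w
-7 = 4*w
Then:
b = 5/4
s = 11/8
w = -7/4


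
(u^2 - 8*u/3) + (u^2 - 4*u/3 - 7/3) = 2*u^2 - 4*u - 7/3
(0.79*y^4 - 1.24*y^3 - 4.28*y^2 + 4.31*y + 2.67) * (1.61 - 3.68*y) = -2.9072*y^5 + 5.8351*y^4 + 13.754*y^3 - 22.7516*y^2 - 2.8865*y + 4.2987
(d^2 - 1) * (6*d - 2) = 6*d^3 - 2*d^2 - 6*d + 2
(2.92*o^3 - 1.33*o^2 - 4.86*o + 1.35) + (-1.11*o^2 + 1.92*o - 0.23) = 2.92*o^3 - 2.44*o^2 - 2.94*o + 1.12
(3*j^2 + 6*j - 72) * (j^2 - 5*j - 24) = 3*j^4 - 9*j^3 - 174*j^2 + 216*j + 1728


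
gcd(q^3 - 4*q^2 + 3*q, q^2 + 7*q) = q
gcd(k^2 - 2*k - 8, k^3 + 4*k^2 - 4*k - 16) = k + 2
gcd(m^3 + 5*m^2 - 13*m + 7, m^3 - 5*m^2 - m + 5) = m - 1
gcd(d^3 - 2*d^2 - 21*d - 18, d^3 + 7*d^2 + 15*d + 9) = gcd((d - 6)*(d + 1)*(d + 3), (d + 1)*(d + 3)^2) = d^2 + 4*d + 3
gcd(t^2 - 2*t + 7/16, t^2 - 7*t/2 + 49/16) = t - 7/4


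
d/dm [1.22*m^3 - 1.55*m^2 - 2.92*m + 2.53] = 3.66*m^2 - 3.1*m - 2.92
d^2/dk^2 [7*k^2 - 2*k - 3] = 14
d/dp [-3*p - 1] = -3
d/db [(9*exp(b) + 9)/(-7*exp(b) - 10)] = -27*exp(b)/(7*exp(b) + 10)^2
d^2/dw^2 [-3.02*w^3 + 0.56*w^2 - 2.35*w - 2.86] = 1.12 - 18.12*w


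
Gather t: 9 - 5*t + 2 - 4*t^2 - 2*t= -4*t^2 - 7*t + 11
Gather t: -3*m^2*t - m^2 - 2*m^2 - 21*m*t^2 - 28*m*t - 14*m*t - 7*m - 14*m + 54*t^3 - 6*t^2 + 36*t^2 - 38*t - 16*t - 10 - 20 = -3*m^2 - 21*m + 54*t^3 + t^2*(30 - 21*m) + t*(-3*m^2 - 42*m - 54) - 30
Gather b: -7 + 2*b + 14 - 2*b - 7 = 0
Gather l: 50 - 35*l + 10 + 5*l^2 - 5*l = 5*l^2 - 40*l + 60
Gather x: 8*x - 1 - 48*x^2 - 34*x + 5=-48*x^2 - 26*x + 4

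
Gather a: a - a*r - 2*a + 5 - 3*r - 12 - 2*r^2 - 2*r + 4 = a*(-r - 1) - 2*r^2 - 5*r - 3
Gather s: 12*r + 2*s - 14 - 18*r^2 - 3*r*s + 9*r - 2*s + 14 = -18*r^2 - 3*r*s + 21*r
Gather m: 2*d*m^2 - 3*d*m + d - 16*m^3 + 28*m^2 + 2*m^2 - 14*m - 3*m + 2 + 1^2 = d - 16*m^3 + m^2*(2*d + 30) + m*(-3*d - 17) + 3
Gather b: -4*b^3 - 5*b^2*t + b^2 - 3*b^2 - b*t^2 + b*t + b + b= -4*b^3 + b^2*(-5*t - 2) + b*(-t^2 + t + 2)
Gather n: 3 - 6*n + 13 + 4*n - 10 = 6 - 2*n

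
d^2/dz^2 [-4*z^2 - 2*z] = -8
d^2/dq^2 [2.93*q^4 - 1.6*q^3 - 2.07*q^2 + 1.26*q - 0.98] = 35.16*q^2 - 9.6*q - 4.14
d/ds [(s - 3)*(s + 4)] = 2*s + 1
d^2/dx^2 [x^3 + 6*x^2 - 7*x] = 6*x + 12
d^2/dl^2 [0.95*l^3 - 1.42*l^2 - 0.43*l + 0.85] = 5.7*l - 2.84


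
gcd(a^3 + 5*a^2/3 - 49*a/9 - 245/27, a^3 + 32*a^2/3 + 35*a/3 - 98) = a - 7/3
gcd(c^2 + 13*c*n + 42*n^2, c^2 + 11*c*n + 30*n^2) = c + 6*n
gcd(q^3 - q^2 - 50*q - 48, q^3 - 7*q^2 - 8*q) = q^2 - 7*q - 8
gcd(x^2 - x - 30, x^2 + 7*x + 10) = x + 5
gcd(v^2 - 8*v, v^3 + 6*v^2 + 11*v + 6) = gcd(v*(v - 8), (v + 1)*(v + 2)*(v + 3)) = 1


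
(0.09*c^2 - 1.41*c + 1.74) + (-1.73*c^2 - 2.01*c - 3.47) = -1.64*c^2 - 3.42*c - 1.73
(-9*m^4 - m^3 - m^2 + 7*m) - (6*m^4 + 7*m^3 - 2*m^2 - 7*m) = -15*m^4 - 8*m^3 + m^2 + 14*m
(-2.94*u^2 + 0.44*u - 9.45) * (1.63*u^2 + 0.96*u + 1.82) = -4.7922*u^4 - 2.1052*u^3 - 20.3319*u^2 - 8.2712*u - 17.199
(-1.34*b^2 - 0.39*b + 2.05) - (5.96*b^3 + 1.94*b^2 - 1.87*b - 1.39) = -5.96*b^3 - 3.28*b^2 + 1.48*b + 3.44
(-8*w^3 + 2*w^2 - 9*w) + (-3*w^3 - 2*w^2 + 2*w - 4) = -11*w^3 - 7*w - 4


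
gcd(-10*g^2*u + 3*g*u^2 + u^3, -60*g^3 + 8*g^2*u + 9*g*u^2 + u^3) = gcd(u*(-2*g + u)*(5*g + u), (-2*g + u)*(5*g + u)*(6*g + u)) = -10*g^2 + 3*g*u + u^2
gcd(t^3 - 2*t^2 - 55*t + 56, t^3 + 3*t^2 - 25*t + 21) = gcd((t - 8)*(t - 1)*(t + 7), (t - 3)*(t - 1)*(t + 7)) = t^2 + 6*t - 7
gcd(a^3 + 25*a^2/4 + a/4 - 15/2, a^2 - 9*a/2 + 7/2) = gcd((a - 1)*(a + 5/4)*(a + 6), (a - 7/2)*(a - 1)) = a - 1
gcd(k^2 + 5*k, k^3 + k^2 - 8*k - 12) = 1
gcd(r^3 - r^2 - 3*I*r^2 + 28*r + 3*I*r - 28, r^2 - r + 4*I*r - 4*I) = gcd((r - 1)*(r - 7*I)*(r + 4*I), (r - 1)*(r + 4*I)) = r^2 + r*(-1 + 4*I) - 4*I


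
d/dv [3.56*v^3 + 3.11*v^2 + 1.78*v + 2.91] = 10.68*v^2 + 6.22*v + 1.78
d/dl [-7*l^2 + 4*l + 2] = 4 - 14*l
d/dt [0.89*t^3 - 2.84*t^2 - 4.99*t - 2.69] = 2.67*t^2 - 5.68*t - 4.99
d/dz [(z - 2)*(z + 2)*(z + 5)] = 3*z^2 + 10*z - 4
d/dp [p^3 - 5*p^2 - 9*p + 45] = 3*p^2 - 10*p - 9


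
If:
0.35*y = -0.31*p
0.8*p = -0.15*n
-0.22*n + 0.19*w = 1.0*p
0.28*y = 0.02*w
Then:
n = 0.00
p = 0.00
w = 0.00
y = 0.00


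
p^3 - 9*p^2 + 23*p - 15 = (p - 5)*(p - 3)*(p - 1)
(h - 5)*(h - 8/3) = h^2 - 23*h/3 + 40/3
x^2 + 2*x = x*(x + 2)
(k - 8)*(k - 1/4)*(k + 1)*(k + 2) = k^4 - 21*k^3/4 - 83*k^2/4 - 21*k/2 + 4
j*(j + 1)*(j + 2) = j^3 + 3*j^2 + 2*j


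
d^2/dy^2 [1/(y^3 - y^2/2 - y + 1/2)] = 4*((1 - 6*y)*(2*y^3 - y^2 - 2*y + 1) + 4*(-3*y^2 + y + 1)^2)/(2*y^3 - y^2 - 2*y + 1)^3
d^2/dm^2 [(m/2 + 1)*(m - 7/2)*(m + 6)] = 3*m + 9/2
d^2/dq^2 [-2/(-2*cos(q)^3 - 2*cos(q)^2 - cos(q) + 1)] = 16*((5*cos(q) + 2*cos(2*q) + cos(3*q))*(5*cos(q) + 8*cos(2*q) + 9*cos(3*q))/4 + 2*(6*cos(q)^2 + 4*cos(q) + 1)^2*sin(q)^2)/(5*cos(q) + 2*cos(2*q) + cos(3*q))^3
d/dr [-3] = 0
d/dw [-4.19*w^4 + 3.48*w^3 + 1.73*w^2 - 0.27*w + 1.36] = -16.76*w^3 + 10.44*w^2 + 3.46*w - 0.27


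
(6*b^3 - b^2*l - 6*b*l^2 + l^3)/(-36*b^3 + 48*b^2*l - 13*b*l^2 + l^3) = (-b - l)/(6*b - l)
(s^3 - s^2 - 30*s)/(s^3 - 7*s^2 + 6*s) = (s + 5)/(s - 1)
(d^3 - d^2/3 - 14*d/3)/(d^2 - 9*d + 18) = d*(3*d^2 - d - 14)/(3*(d^2 - 9*d + 18))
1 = 1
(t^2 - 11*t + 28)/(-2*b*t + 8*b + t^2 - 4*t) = (t - 7)/(-2*b + t)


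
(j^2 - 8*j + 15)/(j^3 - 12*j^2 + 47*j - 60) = 1/(j - 4)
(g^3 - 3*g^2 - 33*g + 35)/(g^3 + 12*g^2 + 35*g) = (g^2 - 8*g + 7)/(g*(g + 7))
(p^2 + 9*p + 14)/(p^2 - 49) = (p + 2)/(p - 7)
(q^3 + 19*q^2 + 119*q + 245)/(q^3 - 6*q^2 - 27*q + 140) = (q^2 + 14*q + 49)/(q^2 - 11*q + 28)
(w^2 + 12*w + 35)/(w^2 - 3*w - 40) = (w + 7)/(w - 8)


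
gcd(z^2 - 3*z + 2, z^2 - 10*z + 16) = z - 2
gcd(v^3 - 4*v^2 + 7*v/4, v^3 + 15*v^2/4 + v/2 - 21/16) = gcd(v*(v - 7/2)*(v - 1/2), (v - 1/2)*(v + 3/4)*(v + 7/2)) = v - 1/2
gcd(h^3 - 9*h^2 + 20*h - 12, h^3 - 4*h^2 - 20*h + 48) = h^2 - 8*h + 12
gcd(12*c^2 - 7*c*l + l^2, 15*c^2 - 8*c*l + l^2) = 3*c - l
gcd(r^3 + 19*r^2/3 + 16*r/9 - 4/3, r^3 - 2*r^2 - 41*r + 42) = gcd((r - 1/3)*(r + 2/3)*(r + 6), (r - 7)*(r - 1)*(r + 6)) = r + 6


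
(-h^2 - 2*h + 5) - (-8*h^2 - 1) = 7*h^2 - 2*h + 6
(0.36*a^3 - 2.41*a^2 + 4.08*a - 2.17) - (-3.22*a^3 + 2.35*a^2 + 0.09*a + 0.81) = 3.58*a^3 - 4.76*a^2 + 3.99*a - 2.98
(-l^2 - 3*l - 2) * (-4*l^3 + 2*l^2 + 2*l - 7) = 4*l^5 + 10*l^4 - 3*l^2 + 17*l + 14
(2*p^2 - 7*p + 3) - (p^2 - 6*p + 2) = p^2 - p + 1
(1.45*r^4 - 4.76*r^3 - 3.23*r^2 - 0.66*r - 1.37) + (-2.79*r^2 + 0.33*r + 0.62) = 1.45*r^4 - 4.76*r^3 - 6.02*r^2 - 0.33*r - 0.75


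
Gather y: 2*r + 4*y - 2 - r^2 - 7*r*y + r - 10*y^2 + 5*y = -r^2 + 3*r - 10*y^2 + y*(9 - 7*r) - 2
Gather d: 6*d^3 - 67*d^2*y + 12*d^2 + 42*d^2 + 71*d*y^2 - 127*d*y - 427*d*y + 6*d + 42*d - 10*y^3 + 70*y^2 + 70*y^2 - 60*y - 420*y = 6*d^3 + d^2*(54 - 67*y) + d*(71*y^2 - 554*y + 48) - 10*y^3 + 140*y^2 - 480*y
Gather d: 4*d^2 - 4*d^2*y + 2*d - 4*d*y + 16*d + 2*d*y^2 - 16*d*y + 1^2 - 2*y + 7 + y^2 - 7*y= d^2*(4 - 4*y) + d*(2*y^2 - 20*y + 18) + y^2 - 9*y + 8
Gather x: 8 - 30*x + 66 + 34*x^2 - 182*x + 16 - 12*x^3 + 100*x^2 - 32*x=-12*x^3 + 134*x^2 - 244*x + 90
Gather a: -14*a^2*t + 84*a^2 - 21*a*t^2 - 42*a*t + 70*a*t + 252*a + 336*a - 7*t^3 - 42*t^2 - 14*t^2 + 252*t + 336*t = a^2*(84 - 14*t) + a*(-21*t^2 + 28*t + 588) - 7*t^3 - 56*t^2 + 588*t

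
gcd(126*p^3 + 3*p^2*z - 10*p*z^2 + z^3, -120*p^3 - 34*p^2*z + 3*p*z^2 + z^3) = -6*p + z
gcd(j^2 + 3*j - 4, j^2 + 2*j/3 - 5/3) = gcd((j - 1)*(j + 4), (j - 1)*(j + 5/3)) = j - 1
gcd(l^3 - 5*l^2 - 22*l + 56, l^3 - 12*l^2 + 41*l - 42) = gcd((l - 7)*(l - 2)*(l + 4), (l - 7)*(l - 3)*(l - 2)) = l^2 - 9*l + 14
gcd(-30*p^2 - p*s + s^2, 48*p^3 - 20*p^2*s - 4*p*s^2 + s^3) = 6*p - s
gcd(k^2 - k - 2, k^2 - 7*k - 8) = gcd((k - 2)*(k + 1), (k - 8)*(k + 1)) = k + 1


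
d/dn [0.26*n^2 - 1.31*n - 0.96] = 0.52*n - 1.31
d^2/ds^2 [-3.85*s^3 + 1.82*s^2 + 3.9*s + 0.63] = 3.64 - 23.1*s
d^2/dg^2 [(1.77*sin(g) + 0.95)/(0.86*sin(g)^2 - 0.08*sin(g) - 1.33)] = (-1.309092*sin(g)^5 - 2.932256*sin(g)^4 - 9.332892*sin(g)^3 + 0.0515279999999985*sin(g)^2 + 8.725123*sin(g) + 1.808724)/(0.636056*sin(g)^6 - 0.177504*sin(g)^5 - 2.934492*sin(g)^4 + 0.548512*sin(g)^3 + 4.538226*sin(g)^2 - 0.424536*sin(g) - 2.352637)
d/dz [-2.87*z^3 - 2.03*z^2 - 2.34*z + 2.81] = -8.61*z^2 - 4.06*z - 2.34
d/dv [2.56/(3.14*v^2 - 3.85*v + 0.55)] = (9.856 - 16.0768*v)/(3.14*v^2 - 3.85*v + 0.55)^2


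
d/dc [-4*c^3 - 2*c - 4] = -12*c^2 - 2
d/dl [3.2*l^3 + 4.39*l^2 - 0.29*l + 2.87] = 9.6*l^2 + 8.78*l - 0.29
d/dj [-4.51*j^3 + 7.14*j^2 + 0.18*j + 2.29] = -13.53*j^2 + 14.28*j + 0.18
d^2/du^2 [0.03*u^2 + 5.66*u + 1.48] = 0.0600000000000000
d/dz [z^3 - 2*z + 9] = 3*z^2 - 2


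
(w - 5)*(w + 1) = w^2 - 4*w - 5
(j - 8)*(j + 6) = j^2 - 2*j - 48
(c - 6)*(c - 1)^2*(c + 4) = c^4 - 4*c^3 - 19*c^2 + 46*c - 24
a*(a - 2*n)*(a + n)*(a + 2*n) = a^4 + a^3*n - 4*a^2*n^2 - 4*a*n^3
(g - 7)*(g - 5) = g^2 - 12*g + 35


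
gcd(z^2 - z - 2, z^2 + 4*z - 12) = z - 2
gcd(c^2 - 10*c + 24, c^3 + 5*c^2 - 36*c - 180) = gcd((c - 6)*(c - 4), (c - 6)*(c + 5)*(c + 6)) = c - 6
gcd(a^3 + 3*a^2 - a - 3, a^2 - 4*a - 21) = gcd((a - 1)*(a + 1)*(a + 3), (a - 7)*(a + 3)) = a + 3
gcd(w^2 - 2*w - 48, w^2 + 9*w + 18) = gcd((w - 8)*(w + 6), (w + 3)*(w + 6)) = w + 6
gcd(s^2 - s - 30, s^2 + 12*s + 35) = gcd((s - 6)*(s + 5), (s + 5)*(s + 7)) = s + 5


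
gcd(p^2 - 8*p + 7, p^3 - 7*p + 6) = p - 1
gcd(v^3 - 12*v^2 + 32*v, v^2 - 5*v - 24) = v - 8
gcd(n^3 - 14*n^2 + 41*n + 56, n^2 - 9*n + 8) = n - 8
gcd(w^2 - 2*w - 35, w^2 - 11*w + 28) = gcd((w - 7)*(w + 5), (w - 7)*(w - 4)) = w - 7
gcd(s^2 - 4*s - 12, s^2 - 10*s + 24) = s - 6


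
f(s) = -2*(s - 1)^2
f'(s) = 4 - 4*s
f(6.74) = -65.90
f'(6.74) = -22.96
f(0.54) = -0.42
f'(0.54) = 1.84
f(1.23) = -0.11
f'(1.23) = -0.92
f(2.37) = -3.75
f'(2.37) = -5.48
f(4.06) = -18.73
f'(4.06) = -12.24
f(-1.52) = -12.70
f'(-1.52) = 10.08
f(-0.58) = -4.99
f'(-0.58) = 6.32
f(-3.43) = -39.25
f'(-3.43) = 17.72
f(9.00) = -128.00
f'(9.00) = -32.00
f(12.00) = -242.00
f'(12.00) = -44.00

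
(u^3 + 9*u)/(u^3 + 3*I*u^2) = (u - 3*I)/u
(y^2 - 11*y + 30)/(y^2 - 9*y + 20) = (y - 6)/(y - 4)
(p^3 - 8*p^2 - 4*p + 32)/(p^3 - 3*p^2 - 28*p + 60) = (p^2 - 6*p - 16)/(p^2 - p - 30)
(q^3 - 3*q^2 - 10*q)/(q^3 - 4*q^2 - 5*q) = (q + 2)/(q + 1)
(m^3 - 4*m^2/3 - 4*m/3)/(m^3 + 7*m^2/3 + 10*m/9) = 3*(m - 2)/(3*m + 5)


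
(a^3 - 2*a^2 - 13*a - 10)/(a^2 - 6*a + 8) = (a^3 - 2*a^2 - 13*a - 10)/(a^2 - 6*a + 8)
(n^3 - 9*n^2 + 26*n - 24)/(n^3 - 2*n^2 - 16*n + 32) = (n - 3)/(n + 4)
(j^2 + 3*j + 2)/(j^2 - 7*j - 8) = (j + 2)/(j - 8)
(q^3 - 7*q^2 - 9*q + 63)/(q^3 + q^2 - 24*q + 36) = (q^2 - 4*q - 21)/(q^2 + 4*q - 12)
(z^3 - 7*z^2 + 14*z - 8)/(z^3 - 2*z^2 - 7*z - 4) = (z^2 - 3*z + 2)/(z^2 + 2*z + 1)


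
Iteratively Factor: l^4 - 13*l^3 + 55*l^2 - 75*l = (l)*(l^3 - 13*l^2 + 55*l - 75) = l*(l - 5)*(l^2 - 8*l + 15) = l*(l - 5)^2*(l - 3)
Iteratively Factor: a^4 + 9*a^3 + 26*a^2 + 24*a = (a)*(a^3 + 9*a^2 + 26*a + 24) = a*(a + 3)*(a^2 + 6*a + 8) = a*(a + 3)*(a + 4)*(a + 2)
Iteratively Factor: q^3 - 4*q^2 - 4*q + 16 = (q - 4)*(q^2 - 4) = (q - 4)*(q + 2)*(q - 2)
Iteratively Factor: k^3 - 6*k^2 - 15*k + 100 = (k - 5)*(k^2 - k - 20) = (k - 5)*(k + 4)*(k - 5)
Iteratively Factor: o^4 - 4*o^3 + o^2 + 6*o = (o)*(o^3 - 4*o^2 + o + 6) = o*(o - 3)*(o^2 - o - 2) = o*(o - 3)*(o - 2)*(o + 1)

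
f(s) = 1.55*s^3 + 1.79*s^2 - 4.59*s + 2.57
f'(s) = 4.65*s^2 + 3.58*s - 4.59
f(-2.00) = 6.51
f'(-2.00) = 6.85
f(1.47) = 4.61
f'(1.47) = 10.72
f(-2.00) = 6.51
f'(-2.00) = 6.85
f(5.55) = 297.21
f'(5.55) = 158.51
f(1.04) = 1.48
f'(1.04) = 4.16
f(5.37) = 269.56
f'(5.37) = 148.73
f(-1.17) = 7.91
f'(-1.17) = -2.41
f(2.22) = 18.16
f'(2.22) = 26.27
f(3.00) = 46.76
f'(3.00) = 48.00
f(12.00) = 2883.65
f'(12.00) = 707.97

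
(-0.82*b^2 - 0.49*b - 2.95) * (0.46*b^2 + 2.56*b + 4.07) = -0.3772*b^4 - 2.3246*b^3 - 5.9488*b^2 - 9.5463*b - 12.0065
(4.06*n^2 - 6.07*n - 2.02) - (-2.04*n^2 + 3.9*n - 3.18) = 6.1*n^2 - 9.97*n + 1.16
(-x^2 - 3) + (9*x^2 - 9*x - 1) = 8*x^2 - 9*x - 4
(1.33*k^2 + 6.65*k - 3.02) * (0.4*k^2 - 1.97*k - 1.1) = 0.532*k^4 + 0.0398999999999998*k^3 - 15.7715*k^2 - 1.3656*k + 3.322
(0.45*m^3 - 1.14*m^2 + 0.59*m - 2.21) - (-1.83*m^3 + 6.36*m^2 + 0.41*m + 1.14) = 2.28*m^3 - 7.5*m^2 + 0.18*m - 3.35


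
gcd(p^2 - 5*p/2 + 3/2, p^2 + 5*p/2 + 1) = 1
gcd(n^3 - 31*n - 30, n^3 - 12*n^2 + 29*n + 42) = n^2 - 5*n - 6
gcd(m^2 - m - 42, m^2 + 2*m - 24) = m + 6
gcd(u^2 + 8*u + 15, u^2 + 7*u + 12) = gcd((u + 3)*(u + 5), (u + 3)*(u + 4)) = u + 3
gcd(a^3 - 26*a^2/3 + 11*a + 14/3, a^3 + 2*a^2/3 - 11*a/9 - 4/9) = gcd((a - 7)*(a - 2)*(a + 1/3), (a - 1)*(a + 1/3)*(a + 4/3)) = a + 1/3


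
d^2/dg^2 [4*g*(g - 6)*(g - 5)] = 24*g - 88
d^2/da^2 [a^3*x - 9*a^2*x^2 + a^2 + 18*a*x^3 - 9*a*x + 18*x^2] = 6*a*x - 18*x^2 + 2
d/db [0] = 0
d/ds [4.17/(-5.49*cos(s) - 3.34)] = -22.8933*sin(s)/(5.49*cos(s) + 3.34)^2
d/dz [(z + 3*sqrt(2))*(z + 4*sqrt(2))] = 2*z + 7*sqrt(2)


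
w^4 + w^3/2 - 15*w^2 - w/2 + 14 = (w - 7/2)*(w - 1)*(w + 1)*(w + 4)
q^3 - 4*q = q*(q - 2)*(q + 2)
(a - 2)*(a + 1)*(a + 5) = a^3 + 4*a^2 - 7*a - 10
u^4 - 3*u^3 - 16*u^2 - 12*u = u*(u - 6)*(u + 1)*(u + 2)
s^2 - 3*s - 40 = (s - 8)*(s + 5)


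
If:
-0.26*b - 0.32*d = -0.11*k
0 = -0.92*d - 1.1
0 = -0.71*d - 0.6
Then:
No Solution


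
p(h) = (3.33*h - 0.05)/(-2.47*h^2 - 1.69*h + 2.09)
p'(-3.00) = 0.36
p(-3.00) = 0.67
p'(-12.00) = 0.01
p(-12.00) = 0.12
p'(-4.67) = 0.10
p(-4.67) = 0.36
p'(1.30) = 1.12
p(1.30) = -1.00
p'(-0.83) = 3.97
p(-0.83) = -1.57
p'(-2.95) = 0.38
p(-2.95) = 0.68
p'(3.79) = 0.08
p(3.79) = -0.32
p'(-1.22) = 85.90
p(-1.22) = -8.65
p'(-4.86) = 0.09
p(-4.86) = 0.34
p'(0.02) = 1.63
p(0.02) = 0.01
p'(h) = (3.33*h - 0.05)*(4.94*h + 1.69)/(-2.47*h^2 - 1.69*h + 2.09)^2 + 3.33/(-2.47*h^2 - 1.69*h + 2.09) = (8.2251*h^2 - 0.247*h + 6.8752)/(6.1009*h^4 + 8.3486*h^3 - 7.4685*h^2 - 7.0642*h + 4.3681)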